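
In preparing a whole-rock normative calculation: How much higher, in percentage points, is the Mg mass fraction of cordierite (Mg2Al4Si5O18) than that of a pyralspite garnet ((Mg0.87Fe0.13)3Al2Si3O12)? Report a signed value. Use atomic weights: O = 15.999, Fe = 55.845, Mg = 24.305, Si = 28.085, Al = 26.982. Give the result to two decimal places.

M(Mg2Al4Si5O18) = 584.945 g/mol, so wt% Mg = 48.610/584.945 × 100 = 8.31%.
M((Mg0.87Fe0.13)3Al2Si3O12) = 415.423 g/mol, so wt% Mg = 63.436/415.423 × 100 = 15.27%.
8.31 − 15.27 = -6.96 pp.

-6.96 percentage points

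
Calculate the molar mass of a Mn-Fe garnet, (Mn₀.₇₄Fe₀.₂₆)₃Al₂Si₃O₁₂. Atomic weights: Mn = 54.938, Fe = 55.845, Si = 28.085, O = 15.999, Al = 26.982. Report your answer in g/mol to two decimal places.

Mn: 2.22 × 54.938 = 121.9624
Fe: 0.78 × 55.845 = 43.5591
Al: 2 × 26.982 = 53.9640
Si: 3 × 28.085 = 84.2550
O: 12 × 15.999 = 191.9880
Summing the contributions gives the formula mass.

495.73 g/mol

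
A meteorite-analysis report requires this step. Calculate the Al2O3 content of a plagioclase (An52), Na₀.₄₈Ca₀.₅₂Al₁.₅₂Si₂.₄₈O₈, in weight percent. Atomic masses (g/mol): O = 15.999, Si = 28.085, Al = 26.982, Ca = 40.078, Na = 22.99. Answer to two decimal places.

28.64 wt%

Molar mass of Na₀.₄₈Ca₀.₅₂Al₁.₅₂Si₂.₄₈O₈ = 0.48*22.99 + 0.52*40.078 + 1.52*26.982 + 2.48*28.085 + 8*15.999 = 270.531 g/mol.
Each formula unit contains 1.52 Al, equivalent to 1.52/2 = 0.7600 mol Al2O3.
M(Al2O3) = 2×26.982 + 3×15.999 = 101.961 g/mol.
Mass of Al2O3 per formula unit = 0.7600 × 101.961 = 77.490 g.
Al2O3 wt% = 77.490 / 270.531 × 100 = 28.64%.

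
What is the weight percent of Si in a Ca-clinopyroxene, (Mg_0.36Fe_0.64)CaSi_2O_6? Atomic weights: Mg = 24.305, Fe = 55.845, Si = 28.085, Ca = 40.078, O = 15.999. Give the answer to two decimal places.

23.73 mass %

Molar mass of (Mg_0.36Fe_0.64)CaSi_2O_6: 0.36·24.305 + 0.64·55.845 + 1·40.078 + 2·28.085 + 6·15.999 = 236.733 g/mol.
Mass of Si per formula unit: 2 × 28.085 = 56.170 g.
Weight fraction Si = 56.170 / 236.733 = 0.2373.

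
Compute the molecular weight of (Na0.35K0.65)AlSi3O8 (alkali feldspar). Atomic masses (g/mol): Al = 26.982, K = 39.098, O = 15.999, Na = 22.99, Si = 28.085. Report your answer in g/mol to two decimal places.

Na: 0.35 × 22.99 = 8.0465
K: 0.65 × 39.098 = 25.4137
Al: 1 × 26.982 = 26.9820
Si: 3 × 28.085 = 84.2550
O: 8 × 15.999 = 127.9920
Summing the contributions gives the formula mass.

272.69 g/mol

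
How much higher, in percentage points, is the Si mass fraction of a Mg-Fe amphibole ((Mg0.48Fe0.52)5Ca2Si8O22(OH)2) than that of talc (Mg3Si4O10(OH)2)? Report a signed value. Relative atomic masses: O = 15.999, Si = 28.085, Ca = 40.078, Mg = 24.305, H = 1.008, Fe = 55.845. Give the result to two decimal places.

-4.50 percentage points

M((Mg0.48Fe0.52)5Ca2Si8O22(OH)2) = 894.357 g/mol, so wt% Si = 224.680/894.357 × 100 = 25.12%.
M(Mg3Si4O10(OH)2) = 379.259 g/mol, so wt% Si = 112.340/379.259 × 100 = 29.62%.
25.12 − 29.62 = -4.50 pp.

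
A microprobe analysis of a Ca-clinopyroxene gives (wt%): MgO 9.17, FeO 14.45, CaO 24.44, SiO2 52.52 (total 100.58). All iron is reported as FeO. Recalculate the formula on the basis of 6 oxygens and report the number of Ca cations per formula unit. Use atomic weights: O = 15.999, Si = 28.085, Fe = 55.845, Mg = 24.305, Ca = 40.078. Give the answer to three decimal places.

1.001 Ca apfu

MgO (M=40.304): mol = 0.22752; Mg = 0.22752, O = 0.22752.
FeO (M=71.844): mol = 0.20113; Fe = 0.20113, O = 0.20113.
CaO (M=56.077): mol = 0.43583; Ca = 0.43583, O = 0.43583.
SiO2 (M=60.083): mol = 0.87412; Si = 0.87412, O = 1.74824.
ΣO = 2.61272; factor = 6/ΣO = 2.29646.
Ca apfu = 0.43583 × 2.29646 = 1.001.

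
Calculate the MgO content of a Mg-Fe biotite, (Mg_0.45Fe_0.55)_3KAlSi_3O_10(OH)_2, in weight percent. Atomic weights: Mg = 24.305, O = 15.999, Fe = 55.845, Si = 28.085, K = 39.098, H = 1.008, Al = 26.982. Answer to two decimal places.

M((Mg_0.45Fe_0.55)_3KAlSi_3O_10(OH)_2) = 469.295 g/mol; M(MgO) = 40.304 g/mol.
Moles MgO per formula unit = 1.35 Mg ÷ 1 = 1.3500.
MgO fraction = (1.3500 × 40.304) / 469.295 = 54.410/469.295 = 0.1159.

11.59 wt%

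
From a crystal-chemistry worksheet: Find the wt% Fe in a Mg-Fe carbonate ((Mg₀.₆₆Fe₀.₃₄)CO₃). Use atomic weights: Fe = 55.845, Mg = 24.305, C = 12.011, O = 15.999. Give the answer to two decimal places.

19.98 mass %

Molar mass of (Mg₀.₆₆Fe₀.₃₄)CO₃: 0.66·24.305 + 0.34·55.845 + 1·12.011 + 3·15.999 = 95.037 g/mol.
Mass of Fe per formula unit: 0.34 × 55.845 = 18.987 g.
Weight fraction Fe = 18.987 / 95.037 = 0.1998.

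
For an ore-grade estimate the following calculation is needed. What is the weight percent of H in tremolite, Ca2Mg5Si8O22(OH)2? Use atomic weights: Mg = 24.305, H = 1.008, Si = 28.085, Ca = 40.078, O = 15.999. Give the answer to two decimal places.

Formula mass = 2*40.078 + 5*24.305 + 8*28.085 + 24*15.999 + 2*1.008 = 812.353 g/mol, of which 2.016 g is H.
So H makes up 2.016/812.353 = 0.0025 of the mass, i.e. 0.25%.

0.25 weight percent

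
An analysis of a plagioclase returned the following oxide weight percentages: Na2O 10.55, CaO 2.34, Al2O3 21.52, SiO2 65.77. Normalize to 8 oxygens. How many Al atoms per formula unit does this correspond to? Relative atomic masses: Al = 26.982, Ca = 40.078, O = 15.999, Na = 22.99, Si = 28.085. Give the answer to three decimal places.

1.113 Al apfu

Na2O (M=61.979): mol = 0.17022; Na = 0.34044, O = 0.17022.
CaO (M=56.077): mol = 0.04173; Ca = 0.04173, O = 0.04173.
Al2O3 (M=101.961): mol = 0.21106; Al = 0.42212, O = 0.63318.
SiO2 (M=60.083): mol = 1.09465; Si = 1.09465, O = 2.18930.
ΣO = 3.03443; factor = 8/ΣO = 2.63641.
Al apfu = 0.42212 × 2.63641 = 1.113.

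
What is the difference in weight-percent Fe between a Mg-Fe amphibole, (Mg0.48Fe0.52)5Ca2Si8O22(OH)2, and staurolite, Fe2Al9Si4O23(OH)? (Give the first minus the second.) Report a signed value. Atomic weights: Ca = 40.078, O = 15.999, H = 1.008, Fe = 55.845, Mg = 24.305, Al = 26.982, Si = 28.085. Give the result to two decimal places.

3.12 percentage points

First mineral: 145.197 g Fe in 894.357 g formula = 16.23 wt% Fe.
Second mineral: 111.690 g Fe in 851.852 g formula = 13.11 wt% Fe.
16.23% − 13.11% gives a difference of 3.12 percentage points.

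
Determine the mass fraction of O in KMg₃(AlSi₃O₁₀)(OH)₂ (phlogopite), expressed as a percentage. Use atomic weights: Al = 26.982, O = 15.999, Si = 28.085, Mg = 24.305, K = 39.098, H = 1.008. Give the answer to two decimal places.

46.01 mass %

Molar mass of KMg₃(AlSi₃O₁₀)(OH)₂: 1·39.098 + 3·24.305 + 1·26.982 + 3·28.085 + 12·15.999 + 2·1.008 = 417.254 g/mol.
Mass of O per formula unit: 12 × 15.999 = 191.988 g.
Weight fraction O = 191.988 / 417.254 = 0.4601.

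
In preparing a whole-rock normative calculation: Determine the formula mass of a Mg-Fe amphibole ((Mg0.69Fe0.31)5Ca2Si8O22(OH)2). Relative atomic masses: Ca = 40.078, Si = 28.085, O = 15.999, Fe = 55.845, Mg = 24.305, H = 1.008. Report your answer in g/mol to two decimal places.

The formula mass is the sum 3.45×24.305 + 1.55×55.845 + 2×40.078 + 8×28.085 + 24×15.999 + 2×1.008.

861.24 g/mol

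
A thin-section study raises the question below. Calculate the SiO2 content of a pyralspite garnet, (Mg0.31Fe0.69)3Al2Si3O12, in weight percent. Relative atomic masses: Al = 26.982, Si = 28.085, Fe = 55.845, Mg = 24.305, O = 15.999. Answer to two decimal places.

M((Mg0.31Fe0.69)3Al2Si3O12) = 468.410 g/mol; M(SiO2) = 60.083 g/mol.
Moles SiO2 per formula unit = 3 Si ÷ 1 = 3.0000.
SiO2 fraction = (3.0000 × 60.083) / 468.410 = 180.249/468.410 = 0.3848.

38.48 wt%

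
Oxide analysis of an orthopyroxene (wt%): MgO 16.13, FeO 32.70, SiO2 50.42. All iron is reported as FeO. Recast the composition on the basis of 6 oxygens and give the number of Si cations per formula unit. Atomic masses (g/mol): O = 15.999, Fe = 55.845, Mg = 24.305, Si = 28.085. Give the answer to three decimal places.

16.13 wt% MgO ÷ 40.304 g/mol = 0.40021 mol, giving 0.40021 Mg and 0.40021 O.
32.70 wt% FeO ÷ 71.844 g/mol = 0.45515 mol, giving 0.45515 Fe and 0.45515 O.
50.42 wt% SiO2 ÷ 60.083 g/mol = 0.83917 mol, giving 0.83917 Si and 1.67834 O.
Oxygen sums to 2.53370; scaling by 6/2.53370 = 2.36808 puts the formula on 6 O.
Si: 0.83917 × 2.36808 = 1.987 atoms per formula unit.

1.987 Si apfu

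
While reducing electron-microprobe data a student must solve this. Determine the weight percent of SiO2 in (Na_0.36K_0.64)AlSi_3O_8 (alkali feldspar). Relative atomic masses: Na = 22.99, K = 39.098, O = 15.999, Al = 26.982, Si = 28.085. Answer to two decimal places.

M((Na_0.36K_0.64)AlSi_3O_8) = 272.528 g/mol; M(SiO2) = 60.083 g/mol.
Moles SiO2 per formula unit = 3 Si ÷ 1 = 3.0000.
SiO2 fraction = (3.0000 × 60.083) / 272.528 = 180.249/272.528 = 0.6614.

66.14 wt%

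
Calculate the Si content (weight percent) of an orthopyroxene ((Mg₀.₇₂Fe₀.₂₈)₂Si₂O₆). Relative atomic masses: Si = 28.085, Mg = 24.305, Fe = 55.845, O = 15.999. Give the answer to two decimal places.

25.71 weight percent

M((Mg₀.₇₂Fe₀.₂₈)₂Si₂O₆) = 218.436 g/mol.
Si contributes 2 × 28.085 = 56.170 g per mole.
56.170/218.436 = 0.2571 → 25.71%.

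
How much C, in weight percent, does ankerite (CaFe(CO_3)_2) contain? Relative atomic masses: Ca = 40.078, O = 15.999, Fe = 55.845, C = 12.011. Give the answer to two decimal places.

Molar mass of CaFe(CO_3)_2: 1×40.078 + 1×55.845 + 2×12.011 + 6×15.999 = 215.939 g/mol.
Mass of C per formula unit: 2 × 12.011 = 24.022 g.
Weight fraction C = 24.022 / 215.939 = 0.1112.

11.12 weight percent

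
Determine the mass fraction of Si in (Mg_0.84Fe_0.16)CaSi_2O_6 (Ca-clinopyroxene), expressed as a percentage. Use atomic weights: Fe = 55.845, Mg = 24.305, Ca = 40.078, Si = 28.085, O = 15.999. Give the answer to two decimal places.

25.35 mass %

Formula mass = 0.84×24.305 + 0.16×55.845 + 1×40.078 + 2×28.085 + 6×15.999 = 221.593 g/mol, of which 56.170 g is Si.
So Si makes up 56.170/221.593 = 0.2535 of the mass, i.e. 25.35%.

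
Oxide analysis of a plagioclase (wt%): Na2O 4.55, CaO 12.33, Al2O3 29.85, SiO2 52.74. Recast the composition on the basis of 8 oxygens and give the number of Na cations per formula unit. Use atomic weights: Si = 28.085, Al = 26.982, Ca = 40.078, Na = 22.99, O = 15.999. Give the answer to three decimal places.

Na2O: 4.55/61.979 = 0.07341 mol → 0.14682 mol Na, 0.07341 mol O.
CaO: 12.33/56.077 = 0.21988 mol → 0.21988 mol Ca, 0.21988 mol O.
Al2O3: 29.85/101.961 = 0.29276 mol → 0.58552 mol Al, 0.87828 mol O.
SiO2: 52.74/60.083 = 0.87779 mol → 0.87779 mol Si, 1.75558 mol O.
Total oxygen = 2.92715 mol. Normalization factor = 8/2.92715 = 2.73303.
Na per 8 O = 0.14682 × 2.73303 = 0.401.

0.401 Na apfu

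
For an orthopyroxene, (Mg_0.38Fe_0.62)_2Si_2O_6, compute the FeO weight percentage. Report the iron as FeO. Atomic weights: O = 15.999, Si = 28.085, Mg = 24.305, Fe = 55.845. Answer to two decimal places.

M((Mg_0.38Fe_0.62)_2Si_2O_6) = 239.884 g/mol; M(FeO) = 71.844 g/mol.
Moles FeO per formula unit = 1.24 Fe ÷ 1 = 1.2400.
FeO fraction = (1.2400 × 71.844) / 239.884 = 89.087/239.884 = 0.3714.

37.14 wt%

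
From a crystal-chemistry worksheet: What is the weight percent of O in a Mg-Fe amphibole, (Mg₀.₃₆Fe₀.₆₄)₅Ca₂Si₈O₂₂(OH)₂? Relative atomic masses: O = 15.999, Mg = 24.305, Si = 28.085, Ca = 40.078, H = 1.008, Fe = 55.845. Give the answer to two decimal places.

M((Mg₀.₃₆Fe₀.₆₄)₅Ca₂Si₈O₂₂(OH)₂) = 913.281 g/mol.
O contributes 24 × 15.999 = 383.976 g per mole.
383.976/913.281 = 0.4204 → 42.04%.

42.04 mass %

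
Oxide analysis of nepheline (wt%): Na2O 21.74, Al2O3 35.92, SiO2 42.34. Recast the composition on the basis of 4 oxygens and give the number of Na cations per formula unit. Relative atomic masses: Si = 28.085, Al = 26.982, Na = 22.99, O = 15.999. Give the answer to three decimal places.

21.74 wt% Na2O ÷ 61.979 g/mol = 0.35076 mol, giving 0.70152 Na and 0.35076 O.
35.92 wt% Al2O3 ÷ 101.961 g/mol = 0.35229 mol, giving 0.70458 Al and 1.05687 O.
42.34 wt% SiO2 ÷ 60.083 g/mol = 0.70469 mol, giving 0.70469 Si and 1.40938 O.
Oxygen sums to 2.81701; scaling by 4/2.81701 = 1.41995 puts the formula on 4 O.
Na: 0.70152 × 1.41995 = 0.996 atoms per formula unit.

0.996 Na apfu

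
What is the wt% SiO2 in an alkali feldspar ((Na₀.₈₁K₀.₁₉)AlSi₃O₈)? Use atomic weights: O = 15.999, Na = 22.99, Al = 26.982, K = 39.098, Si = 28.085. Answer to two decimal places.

Molar mass of (Na₀.₈₁K₀.₁₉)AlSi₃O₈ = 0.81×22.99 + 0.19×39.098 + 1×26.982 + 3×28.085 + 8×15.999 = 265.280 g/mol.
Each formula unit contains 3 Si, equivalent to 3/1 = 3.0000 mol SiO2.
M(SiO2) = 1×28.085 + 2×15.999 = 60.083 g/mol.
Mass of SiO2 per formula unit = 3.0000 × 60.083 = 180.249 g.
SiO2 wt% = 180.249 / 265.280 × 100 = 67.95%.

67.95 wt%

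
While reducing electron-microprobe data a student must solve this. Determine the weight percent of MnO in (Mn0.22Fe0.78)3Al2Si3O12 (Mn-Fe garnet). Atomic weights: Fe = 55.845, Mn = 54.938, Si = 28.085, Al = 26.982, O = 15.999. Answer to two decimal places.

9.42 wt%

Formula mass = 497.143 g/mol.
0.66 Mn → 0.6600 mol MnO per formula unit; M(MnO) = 70.937, so MnO mass = 46.818 g.
46.818/497.143 × 100 = 9.42 wt%.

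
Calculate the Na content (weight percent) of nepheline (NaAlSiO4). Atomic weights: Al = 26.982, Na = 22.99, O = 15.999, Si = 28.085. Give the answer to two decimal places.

M(NaAlSiO4) = 142.053 g/mol.
Na contributes 1 × 22.99 = 22.990 g per mole.
22.990/142.053 = 0.1618 → 16.18%.

16.18 weight percent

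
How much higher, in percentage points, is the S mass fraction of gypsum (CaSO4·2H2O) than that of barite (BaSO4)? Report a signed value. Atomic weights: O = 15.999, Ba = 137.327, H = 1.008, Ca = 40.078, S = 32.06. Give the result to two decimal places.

M(CaSO4·2H2O) = 172.164 g/mol, so wt% S = 32.060/172.164 × 100 = 18.62%.
M(BaSO4) = 233.383 g/mol, so wt% S = 32.060/233.383 × 100 = 13.74%.
18.62 − 13.74 = 4.88 pp.

4.88 percentage points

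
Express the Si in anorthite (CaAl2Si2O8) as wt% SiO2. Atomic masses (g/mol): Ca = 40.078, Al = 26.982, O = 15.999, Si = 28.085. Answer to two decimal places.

Molar mass of CaAl2Si2O8 = 1·40.078 + 2·26.982 + 2·28.085 + 8·15.999 = 278.204 g/mol.
Each formula unit contains 2 Si, equivalent to 2/1 = 2.0000 mol SiO2.
M(SiO2) = 1×28.085 + 2×15.999 = 60.083 g/mol.
Mass of SiO2 per formula unit = 2.0000 × 60.083 = 120.166 g.
SiO2 wt% = 120.166 / 278.204 × 100 = 43.19%.

43.19 wt%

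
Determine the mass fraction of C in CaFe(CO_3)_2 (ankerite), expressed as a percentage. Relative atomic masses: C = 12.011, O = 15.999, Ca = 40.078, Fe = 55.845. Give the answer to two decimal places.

M(CaFe(CO_3)_2) = 215.939 g/mol.
C contributes 2 × 12.011 = 24.022 g per mole.
24.022/215.939 = 0.1112 → 11.12%.

11.12 wt%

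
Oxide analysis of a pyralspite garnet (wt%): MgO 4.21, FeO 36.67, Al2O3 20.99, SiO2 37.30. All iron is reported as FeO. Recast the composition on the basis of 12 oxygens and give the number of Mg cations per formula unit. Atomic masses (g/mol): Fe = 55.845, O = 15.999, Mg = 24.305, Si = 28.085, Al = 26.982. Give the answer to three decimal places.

0.507 Mg apfu

MgO (M=40.304): mol = 0.10446; Mg = 0.10446, O = 0.10446.
FeO (M=71.844): mol = 0.51041; Fe = 0.51041, O = 0.51041.
Al2O3 (M=101.961): mol = 0.20586; Al = 0.41172, O = 0.61758.
SiO2 (M=60.083): mol = 0.62081; Si = 0.62081, O = 1.24162.
ΣO = 2.47407; factor = 12/ΣO = 4.85031.
Mg apfu = 0.10446 × 4.85031 = 0.507.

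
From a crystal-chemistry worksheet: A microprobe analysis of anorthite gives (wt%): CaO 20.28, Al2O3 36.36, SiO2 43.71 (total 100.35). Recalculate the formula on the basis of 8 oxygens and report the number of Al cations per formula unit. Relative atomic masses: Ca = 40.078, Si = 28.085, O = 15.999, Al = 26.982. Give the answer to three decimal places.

CaO: 20.28/56.077 = 0.36165 mol → 0.36165 mol Ca, 0.36165 mol O.
Al2O3: 36.36/101.961 = 0.35661 mol → 0.71322 mol Al, 1.06983 mol O.
SiO2: 43.71/60.083 = 0.72749 mol → 0.72749 mol Si, 1.45498 mol O.
Total oxygen = 2.88646 mol. Normalization factor = 8/2.88646 = 2.77156.
Al per 8 O = 0.71322 × 2.77156 = 1.977.

1.977 Al apfu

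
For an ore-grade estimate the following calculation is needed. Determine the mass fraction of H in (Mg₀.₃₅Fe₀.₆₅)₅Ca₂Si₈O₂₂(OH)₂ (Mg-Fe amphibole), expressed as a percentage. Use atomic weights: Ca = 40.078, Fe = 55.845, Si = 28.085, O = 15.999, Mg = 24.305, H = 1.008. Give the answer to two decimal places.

0.22 wt%

Formula mass = 1.75·24.305 + 3.25·55.845 + 2·40.078 + 8·28.085 + 24·15.999 + 2·1.008 = 914.858 g/mol, of which 2.016 g is H.
So H makes up 2.016/914.858 = 0.0022 of the mass, i.e. 0.22%.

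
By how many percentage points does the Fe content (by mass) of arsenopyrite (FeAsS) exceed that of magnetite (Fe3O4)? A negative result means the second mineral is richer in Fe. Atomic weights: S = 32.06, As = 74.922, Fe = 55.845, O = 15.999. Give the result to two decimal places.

-38.06 percentage points

M(FeAsS) = 162.827 g/mol, so wt% Fe = 55.845/162.827 × 100 = 34.30%.
M(Fe3O4) = 231.531 g/mol, so wt% Fe = 167.535/231.531 × 100 = 72.36%.
34.30 − 72.36 = -38.06 pp.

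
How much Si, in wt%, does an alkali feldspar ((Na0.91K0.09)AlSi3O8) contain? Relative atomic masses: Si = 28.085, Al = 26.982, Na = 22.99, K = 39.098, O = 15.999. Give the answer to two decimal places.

M((Na0.91K0.09)AlSi3O8) = 263.669 g/mol.
Si contributes 3 × 28.085 = 84.255 g per mole.
84.255/263.669 = 0.3195 → 31.95%.

31.95 wt%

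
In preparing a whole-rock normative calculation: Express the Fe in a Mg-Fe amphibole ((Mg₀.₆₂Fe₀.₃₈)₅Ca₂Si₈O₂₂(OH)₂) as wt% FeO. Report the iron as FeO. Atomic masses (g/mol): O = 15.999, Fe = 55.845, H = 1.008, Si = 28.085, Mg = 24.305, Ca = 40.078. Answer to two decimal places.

Molar mass of (Mg₀.₆₂Fe₀.₃₈)₅Ca₂Si₈O₂₂(OH)₂ = 3.10·24.305 + 1.90·55.845 + 2·40.078 + 8·28.085 + 24·15.999 + 2·1.008 = 872.279 g/mol.
Each formula unit contains 1.90 Fe, equivalent to 1.90/1 = 1.9000 mol FeO.
M(FeO) = 1×55.845 + 1×15.999 = 71.844 g/mol.
Mass of FeO per formula unit = 1.9000 × 71.844 = 136.504 g.
FeO wt% = 136.504 / 872.279 × 100 = 15.65%.

15.65 wt%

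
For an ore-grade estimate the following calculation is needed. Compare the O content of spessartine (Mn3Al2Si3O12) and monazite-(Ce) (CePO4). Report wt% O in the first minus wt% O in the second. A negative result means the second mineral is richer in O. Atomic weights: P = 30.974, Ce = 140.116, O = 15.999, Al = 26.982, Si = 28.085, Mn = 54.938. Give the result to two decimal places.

11.56 percentage points

First mineral: 191.988 g O in 495.021 g formula = 38.78 wt% O.
Second mineral: 63.996 g O in 235.086 g formula = 27.22 wt% O.
38.78% − 27.22% gives a difference of 11.56 percentage points.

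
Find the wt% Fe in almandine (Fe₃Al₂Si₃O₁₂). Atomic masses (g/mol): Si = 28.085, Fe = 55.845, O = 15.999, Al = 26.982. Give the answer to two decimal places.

M(Fe₃Al₂Si₃O₁₂) = 497.742 g/mol.
Fe contributes 3 × 55.845 = 167.535 g per mole.
167.535/497.742 = 0.3366 → 33.66%.

33.66 weight percent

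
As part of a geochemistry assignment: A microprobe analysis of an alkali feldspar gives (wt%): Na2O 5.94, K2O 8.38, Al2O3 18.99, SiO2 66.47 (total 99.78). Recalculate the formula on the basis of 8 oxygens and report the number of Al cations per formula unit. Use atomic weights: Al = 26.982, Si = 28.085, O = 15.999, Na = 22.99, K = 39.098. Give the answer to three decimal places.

1.008 Al apfu

Na2O (M=61.979): mol = 0.09584; Na = 0.19168, O = 0.09584.
K2O (M=94.195): mol = 0.08896; K = 0.17792, O = 0.08896.
Al2O3 (M=101.961): mol = 0.18625; Al = 0.37250, O = 0.55875.
SiO2 (M=60.083): mol = 1.10630; Si = 1.10630, O = 2.21260.
ΣO = 2.95615; factor = 8/ΣO = 2.70622.
Al apfu = 0.37250 × 2.70622 = 1.008.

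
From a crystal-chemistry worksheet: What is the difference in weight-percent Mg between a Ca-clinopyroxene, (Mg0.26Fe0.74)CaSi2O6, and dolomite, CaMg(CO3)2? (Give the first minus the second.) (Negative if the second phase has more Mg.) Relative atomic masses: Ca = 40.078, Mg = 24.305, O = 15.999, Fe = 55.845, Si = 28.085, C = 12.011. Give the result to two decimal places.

-10.55 percentage points

First mineral: 6.319 g Mg in 239.887 g formula = 2.63 wt% Mg.
Second mineral: 24.305 g Mg in 184.399 g formula = 13.18 wt% Mg.
2.63% − 13.18% gives a difference of -10.55 percentage points.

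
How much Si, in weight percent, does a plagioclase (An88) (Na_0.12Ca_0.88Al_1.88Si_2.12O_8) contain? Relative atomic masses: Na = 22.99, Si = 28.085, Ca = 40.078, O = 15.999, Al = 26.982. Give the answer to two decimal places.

Formula mass = 0.12*22.99 + 0.88*40.078 + 1.88*26.982 + 2.12*28.085 + 8*15.999 = 276.286 g/mol, of which 59.540 g is Si.
So Si makes up 59.540/276.286 = 0.2155 of the mass, i.e. 21.55%.

21.55 weight percent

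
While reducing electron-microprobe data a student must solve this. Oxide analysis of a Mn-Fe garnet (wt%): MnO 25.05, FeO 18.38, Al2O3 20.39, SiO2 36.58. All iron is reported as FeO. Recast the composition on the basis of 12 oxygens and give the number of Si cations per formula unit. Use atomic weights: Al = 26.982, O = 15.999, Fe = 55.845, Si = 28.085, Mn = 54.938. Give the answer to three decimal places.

25.05 wt% MnO ÷ 70.937 g/mol = 0.35313 mol, giving 0.35313 Mn and 0.35313 O.
18.38 wt% FeO ÷ 71.844 g/mol = 0.25583 mol, giving 0.25583 Fe and 0.25583 O.
20.39 wt% Al2O3 ÷ 101.961 g/mol = 0.19998 mol, giving 0.39996 Al and 0.59994 O.
36.58 wt% SiO2 ÷ 60.083 g/mol = 0.60882 mol, giving 0.60882 Si and 1.21764 O.
Oxygen sums to 2.42654; scaling by 12/2.42654 = 4.94531 puts the formula on 12 O.
Si: 0.60882 × 4.94531 = 3.011 atoms per formula unit.

3.011 Si apfu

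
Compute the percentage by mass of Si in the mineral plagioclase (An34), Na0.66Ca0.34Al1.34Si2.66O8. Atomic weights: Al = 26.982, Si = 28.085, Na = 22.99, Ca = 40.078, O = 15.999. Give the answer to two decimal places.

27.91 wt%

M(Na0.66Ca0.34Al1.34Si2.66O8) = 267.654 g/mol.
Si contributes 2.66 × 28.085 = 74.706 g per mole.
74.706/267.654 = 0.2791 → 27.91%.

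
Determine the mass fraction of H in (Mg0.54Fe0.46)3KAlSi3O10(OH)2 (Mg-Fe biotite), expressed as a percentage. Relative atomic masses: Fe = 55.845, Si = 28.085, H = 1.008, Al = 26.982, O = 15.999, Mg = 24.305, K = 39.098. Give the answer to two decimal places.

0.44 mass %

M((Mg0.54Fe0.46)3KAlSi3O10(OH)2) = 460.779 g/mol.
H contributes 2 × 1.008 = 2.016 g per mole.
2.016/460.779 = 0.0044 → 0.44%.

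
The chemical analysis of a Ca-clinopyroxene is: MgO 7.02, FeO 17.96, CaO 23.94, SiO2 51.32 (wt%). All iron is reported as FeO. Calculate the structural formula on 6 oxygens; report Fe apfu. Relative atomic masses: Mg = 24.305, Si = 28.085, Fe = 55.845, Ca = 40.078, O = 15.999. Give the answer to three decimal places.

0.586 Fe apfu

MgO: 7.02/40.304 = 0.17418 mol → 0.17418 mol Mg, 0.17418 mol O.
FeO: 17.96/71.844 = 0.24999 mol → 0.24999 mol Fe, 0.24999 mol O.
CaO: 23.94/56.077 = 0.42691 mol → 0.42691 mol Ca, 0.42691 mol O.
SiO2: 51.32/60.083 = 0.85415 mol → 0.85415 mol Si, 1.70830 mol O.
Total oxygen = 2.55938 mol. Normalization factor = 6/2.55938 = 2.34432.
Fe per 6 O = 0.24999 × 2.34432 = 0.586.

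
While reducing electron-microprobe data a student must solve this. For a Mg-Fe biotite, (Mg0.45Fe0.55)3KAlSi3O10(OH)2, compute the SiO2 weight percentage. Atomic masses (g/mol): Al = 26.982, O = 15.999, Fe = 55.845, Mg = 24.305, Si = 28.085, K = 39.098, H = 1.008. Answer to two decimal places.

38.41 wt%

M((Mg0.45Fe0.55)3KAlSi3O10(OH)2) = 469.295 g/mol; M(SiO2) = 60.083 g/mol.
Moles SiO2 per formula unit = 3 Si ÷ 1 = 3.0000.
SiO2 fraction = (3.0000 × 60.083) / 469.295 = 180.249/469.295 = 0.3841.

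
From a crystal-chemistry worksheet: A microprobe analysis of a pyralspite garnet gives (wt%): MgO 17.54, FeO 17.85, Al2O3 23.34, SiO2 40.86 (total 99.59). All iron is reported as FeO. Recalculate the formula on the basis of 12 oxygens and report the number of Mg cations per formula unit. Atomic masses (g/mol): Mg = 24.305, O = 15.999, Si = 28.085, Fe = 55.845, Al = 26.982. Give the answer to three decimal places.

1.913 Mg apfu

MgO (M=40.304): mol = 0.43519; Mg = 0.43519, O = 0.43519.
FeO (M=71.844): mol = 0.24845; Fe = 0.24845, O = 0.24845.
Al2O3 (M=101.961): mol = 0.22891; Al = 0.45782, O = 0.68673.
SiO2 (M=60.083): mol = 0.68006; Si = 0.68006, O = 1.36012.
ΣO = 2.73049; factor = 12/ΣO = 4.39482.
Mg apfu = 0.43519 × 4.39482 = 1.913.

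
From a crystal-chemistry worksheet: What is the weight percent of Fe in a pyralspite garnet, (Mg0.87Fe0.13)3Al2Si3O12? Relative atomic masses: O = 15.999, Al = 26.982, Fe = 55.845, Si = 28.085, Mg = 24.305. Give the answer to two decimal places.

Formula mass = 2.61*24.305 + 0.39*55.845 + 2*26.982 + 3*28.085 + 12*15.999 = 415.423 g/mol, of which 21.780 g is Fe.
So Fe makes up 21.780/415.423 = 0.0524 of the mass, i.e. 5.24%.

5.24 mass %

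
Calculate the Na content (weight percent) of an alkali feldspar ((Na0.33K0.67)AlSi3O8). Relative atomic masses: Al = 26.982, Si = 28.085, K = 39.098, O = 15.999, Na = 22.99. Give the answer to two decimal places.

M((Na0.33K0.67)AlSi3O8) = 273.011 g/mol.
Na contributes 0.33 × 22.99 = 7.587 g per mole.
7.587/273.011 = 0.0278 → 2.78%.

2.78 weight percent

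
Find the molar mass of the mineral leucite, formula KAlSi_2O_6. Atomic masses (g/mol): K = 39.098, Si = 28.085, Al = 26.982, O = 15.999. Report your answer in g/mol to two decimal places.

218.24 g/mol

K: 1 × 39.098 = 39.0980
Al: 1 × 26.982 = 26.9820
Si: 2 × 28.085 = 56.1700
O: 6 × 15.999 = 95.9940
Summing the contributions gives the formula mass.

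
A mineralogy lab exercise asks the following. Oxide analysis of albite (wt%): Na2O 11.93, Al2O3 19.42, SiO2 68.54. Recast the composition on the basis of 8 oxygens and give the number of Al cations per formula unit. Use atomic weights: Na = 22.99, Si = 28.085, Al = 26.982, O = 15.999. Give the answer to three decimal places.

11.93 wt% Na2O ÷ 61.979 g/mol = 0.19248 mol, giving 0.38496 Na and 0.19248 O.
19.42 wt% Al2O3 ÷ 101.961 g/mol = 0.19046 mol, giving 0.38092 Al and 0.57138 O.
68.54 wt% SiO2 ÷ 60.083 g/mol = 1.14076 mol, giving 1.14076 Si and 2.28152 O.
Oxygen sums to 3.04538; scaling by 8/3.04538 = 2.62693 puts the formula on 8 O.
Al: 0.38092 × 2.62693 = 1.001 atoms per formula unit.

1.001 Al apfu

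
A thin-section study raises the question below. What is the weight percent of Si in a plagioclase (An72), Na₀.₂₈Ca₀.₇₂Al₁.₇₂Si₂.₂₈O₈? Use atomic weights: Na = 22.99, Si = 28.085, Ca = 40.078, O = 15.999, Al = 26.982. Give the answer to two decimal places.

Molar mass of Na₀.₂₈Ca₀.₇₂Al₁.₇₂Si₂.₂₈O₈: 0.28·22.99 + 0.72·40.078 + 1.72·26.982 + 2.28·28.085 + 8·15.999 = 273.728 g/mol.
Mass of Si per formula unit: 2.28 × 28.085 = 64.034 g.
Weight fraction Si = 64.034 / 273.728 = 0.2339.

23.39 wt%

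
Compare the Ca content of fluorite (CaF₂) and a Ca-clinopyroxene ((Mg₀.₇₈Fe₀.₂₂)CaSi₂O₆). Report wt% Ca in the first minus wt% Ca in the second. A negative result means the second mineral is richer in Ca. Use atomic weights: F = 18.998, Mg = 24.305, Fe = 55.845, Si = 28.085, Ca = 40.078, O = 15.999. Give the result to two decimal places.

M(CaF₂) = 78.074 g/mol, so wt% Ca = 40.078/78.074 × 100 = 51.33%.
M((Mg₀.₇₈Fe₀.₂₂)CaSi₂O₆) = 223.486 g/mol, so wt% Ca = 40.078/223.486 × 100 = 17.93%.
51.33 − 17.93 = 33.40 pp.

33.40 percentage points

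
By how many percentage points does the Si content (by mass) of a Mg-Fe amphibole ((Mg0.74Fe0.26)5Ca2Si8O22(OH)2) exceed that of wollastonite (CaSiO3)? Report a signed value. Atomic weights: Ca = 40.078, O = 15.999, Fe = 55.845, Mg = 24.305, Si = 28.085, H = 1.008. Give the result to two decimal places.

First mineral: 224.680 g Si in 853.355 g formula = 26.33 wt% Si.
Second mineral: 28.085 g Si in 116.160 g formula = 24.18 wt% Si.
26.33% − 24.18% gives a difference of 2.15 percentage points.

2.15 percentage points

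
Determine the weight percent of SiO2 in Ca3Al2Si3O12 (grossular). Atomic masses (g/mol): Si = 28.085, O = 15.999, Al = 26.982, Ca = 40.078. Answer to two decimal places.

40.02 wt%

Molar mass of Ca3Al2Si3O12 = 3×40.078 + 2×26.982 + 3×28.085 + 12×15.999 = 450.441 g/mol.
Each formula unit contains 3 Si, equivalent to 3/1 = 3.0000 mol SiO2.
M(SiO2) = 1×28.085 + 2×15.999 = 60.083 g/mol.
Mass of SiO2 per formula unit = 3.0000 × 60.083 = 180.249 g.
SiO2 wt% = 180.249 / 450.441 × 100 = 40.02%.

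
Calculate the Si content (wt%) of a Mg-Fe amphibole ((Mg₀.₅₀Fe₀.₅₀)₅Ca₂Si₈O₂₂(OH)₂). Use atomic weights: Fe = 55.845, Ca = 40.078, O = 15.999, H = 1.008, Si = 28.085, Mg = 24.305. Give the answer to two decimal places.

25.21 wt%

Formula mass = 2.50·24.305 + 2.50·55.845 + 2·40.078 + 8·28.085 + 24·15.999 + 2·1.008 = 891.203 g/mol, of which 224.680 g is Si.
So Si makes up 224.680/891.203 = 0.2521 of the mass, i.e. 25.21%.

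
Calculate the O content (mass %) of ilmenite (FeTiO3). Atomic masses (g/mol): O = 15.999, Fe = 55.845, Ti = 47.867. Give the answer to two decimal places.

Molar mass of FeTiO3: 1*55.845 + 1*47.867 + 3*15.999 = 151.709 g/mol.
Mass of O per formula unit: 3 × 15.999 = 47.997 g.
Weight fraction O = 47.997 / 151.709 = 0.3164.

31.64 mass %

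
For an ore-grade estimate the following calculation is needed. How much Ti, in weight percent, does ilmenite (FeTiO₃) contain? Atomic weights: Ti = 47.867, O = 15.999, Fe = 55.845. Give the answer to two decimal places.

Molar mass of FeTiO₃: 1·55.845 + 1·47.867 + 3·15.999 = 151.709 g/mol.
Mass of Ti per formula unit: 1 × 47.867 = 47.867 g.
Weight fraction Ti = 47.867 / 151.709 = 0.3155.

31.55 weight percent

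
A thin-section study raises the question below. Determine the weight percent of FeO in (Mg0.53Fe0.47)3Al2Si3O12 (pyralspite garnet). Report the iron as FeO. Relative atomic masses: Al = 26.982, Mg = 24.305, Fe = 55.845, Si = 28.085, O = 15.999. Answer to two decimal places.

22.63 wt%

Molar mass of (Mg0.53Fe0.47)3Al2Si3O12 = 1.59*24.305 + 1.41*55.845 + 2*26.982 + 3*28.085 + 12*15.999 = 447.593 g/mol.
Each formula unit contains 1.41 Fe, equivalent to 1.41/1 = 1.4100 mol FeO.
M(FeO) = 1×55.845 + 1×15.999 = 71.844 g/mol.
Mass of FeO per formula unit = 1.4100 × 71.844 = 101.300 g.
FeO wt% = 101.300 / 447.593 × 100 = 22.63%.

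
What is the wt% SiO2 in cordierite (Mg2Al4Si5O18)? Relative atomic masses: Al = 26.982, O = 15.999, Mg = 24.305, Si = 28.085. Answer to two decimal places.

51.36 wt%

Molar mass of Mg2Al4Si5O18 = 2·24.305 + 4·26.982 + 5·28.085 + 18·15.999 = 584.945 g/mol.
Each formula unit contains 5 Si, equivalent to 5/1 = 5.0000 mol SiO2.
M(SiO2) = 1×28.085 + 2×15.999 = 60.083 g/mol.
Mass of SiO2 per formula unit = 5.0000 × 60.083 = 300.415 g.
SiO2 wt% = 300.415 / 584.945 × 100 = 51.36%.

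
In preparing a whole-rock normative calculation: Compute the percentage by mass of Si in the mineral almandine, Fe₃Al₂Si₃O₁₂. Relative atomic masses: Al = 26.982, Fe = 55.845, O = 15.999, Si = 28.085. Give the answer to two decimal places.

16.93 wt%

M(Fe₃Al₂Si₃O₁₂) = 497.742 g/mol.
Si contributes 3 × 28.085 = 84.255 g per mole.
84.255/497.742 = 0.1693 → 16.93%.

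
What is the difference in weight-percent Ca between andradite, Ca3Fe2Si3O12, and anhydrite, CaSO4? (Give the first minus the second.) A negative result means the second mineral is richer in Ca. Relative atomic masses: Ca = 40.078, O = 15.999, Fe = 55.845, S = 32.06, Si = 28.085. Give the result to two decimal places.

First mineral: 120.234 g Ca in 508.167 g formula = 23.66 wt% Ca.
Second mineral: 40.078 g Ca in 136.134 g formula = 29.44 wt% Ca.
23.66% − 29.44% gives a difference of -5.78 percentage points.

-5.78 percentage points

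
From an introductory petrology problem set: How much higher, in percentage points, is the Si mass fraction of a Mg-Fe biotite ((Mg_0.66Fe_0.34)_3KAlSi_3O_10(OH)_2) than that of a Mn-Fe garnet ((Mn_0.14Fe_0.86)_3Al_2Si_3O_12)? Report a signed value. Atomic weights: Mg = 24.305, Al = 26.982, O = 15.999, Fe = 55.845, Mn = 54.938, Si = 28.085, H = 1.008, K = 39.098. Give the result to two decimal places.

First mineral: 84.255 g Si in 449.425 g formula = 18.75 wt% Si.
Second mineral: 84.255 g Si in 497.361 g formula = 16.94 wt% Si.
18.75% − 16.94% gives a difference of 1.81 percentage points.

1.81 percentage points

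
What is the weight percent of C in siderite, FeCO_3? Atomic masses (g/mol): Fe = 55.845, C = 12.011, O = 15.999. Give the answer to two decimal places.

10.37 mass %

Molar mass of FeCO_3: 1×55.845 + 1×12.011 + 3×15.999 = 115.853 g/mol.
Mass of C per formula unit: 1 × 12.011 = 12.011 g.
Weight fraction C = 12.011 / 115.853 = 0.1037.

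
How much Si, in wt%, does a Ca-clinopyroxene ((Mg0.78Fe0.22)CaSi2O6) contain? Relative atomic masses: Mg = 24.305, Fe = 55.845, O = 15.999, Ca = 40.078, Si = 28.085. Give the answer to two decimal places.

M((Mg0.78Fe0.22)CaSi2O6) = 223.486 g/mol.
Si contributes 2 × 28.085 = 56.170 g per mole.
56.170/223.486 = 0.2513 → 25.13%.

25.13 wt%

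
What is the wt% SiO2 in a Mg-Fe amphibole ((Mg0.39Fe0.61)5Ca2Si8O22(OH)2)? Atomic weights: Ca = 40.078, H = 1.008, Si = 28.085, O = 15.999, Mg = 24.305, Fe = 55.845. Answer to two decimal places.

Molar mass of (Mg0.39Fe0.61)5Ca2Si8O22(OH)2 = 1.95·24.305 + 3.05·55.845 + 2·40.078 + 8·28.085 + 24·15.999 + 2·1.008 = 908.550 g/mol.
Each formula unit contains 8 Si, equivalent to 8/1 = 8.0000 mol SiO2.
M(SiO2) = 1×28.085 + 2×15.999 = 60.083 g/mol.
Mass of SiO2 per formula unit = 8.0000 × 60.083 = 480.664 g.
SiO2 wt% = 480.664 / 908.550 × 100 = 52.90%.

52.90 wt%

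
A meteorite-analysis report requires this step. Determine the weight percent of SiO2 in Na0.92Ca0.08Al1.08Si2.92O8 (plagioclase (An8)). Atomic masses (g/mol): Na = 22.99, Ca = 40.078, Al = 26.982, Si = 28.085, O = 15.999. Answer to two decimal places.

M(Na0.92Ca0.08Al1.08Si2.92O8) = 263.498 g/mol; M(SiO2) = 60.083 g/mol.
Moles SiO2 per formula unit = 2.92 Si ÷ 1 = 2.9200.
SiO2 fraction = (2.9200 × 60.083) / 263.498 = 175.442/263.498 = 0.6658.

66.58 wt%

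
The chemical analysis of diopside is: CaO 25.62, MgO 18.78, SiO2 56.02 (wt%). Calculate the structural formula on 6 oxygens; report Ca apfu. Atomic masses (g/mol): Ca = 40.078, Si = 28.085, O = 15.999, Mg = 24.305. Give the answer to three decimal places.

0.983 Ca apfu

25.62 wt% CaO ÷ 56.077 g/mol = 0.45687 mol, giving 0.45687 Ca and 0.45687 O.
18.78 wt% MgO ÷ 40.304 g/mol = 0.46596 mol, giving 0.46596 Mg and 0.46596 O.
56.02 wt% SiO2 ÷ 60.083 g/mol = 0.93238 mol, giving 0.93238 Si and 1.86476 O.
Oxygen sums to 2.78759; scaling by 6/2.78759 = 2.15240 puts the formula on 6 O.
Ca: 0.45687 × 2.15240 = 0.983 atoms per formula unit.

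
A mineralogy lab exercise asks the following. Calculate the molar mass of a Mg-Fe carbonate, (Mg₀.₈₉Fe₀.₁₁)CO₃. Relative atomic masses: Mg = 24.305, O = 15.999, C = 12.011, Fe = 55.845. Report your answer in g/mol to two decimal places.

87.78 g/mol

The formula mass is the sum 0.89×24.305 + 0.11×55.845 + 1×12.011 + 3×15.999.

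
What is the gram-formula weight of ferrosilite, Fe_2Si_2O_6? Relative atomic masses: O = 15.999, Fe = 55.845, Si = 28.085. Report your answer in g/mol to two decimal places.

263.85 g/mol

Fe: 2 × 55.845 = 111.6900
Si: 2 × 28.085 = 56.1700
O: 6 × 15.999 = 95.9940
Summing the contributions gives the formula mass.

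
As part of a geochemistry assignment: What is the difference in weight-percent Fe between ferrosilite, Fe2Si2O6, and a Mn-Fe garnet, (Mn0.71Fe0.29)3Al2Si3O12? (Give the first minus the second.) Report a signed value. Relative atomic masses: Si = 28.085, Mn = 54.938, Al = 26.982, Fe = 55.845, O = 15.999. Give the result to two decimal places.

First mineral: 111.690 g Fe in 263.854 g formula = 42.33 wt% Fe.
Second mineral: 48.585 g Fe in 495.810 g formula = 9.80 wt% Fe.
42.33% − 9.80% gives a difference of 32.53 percentage points.

32.53 percentage points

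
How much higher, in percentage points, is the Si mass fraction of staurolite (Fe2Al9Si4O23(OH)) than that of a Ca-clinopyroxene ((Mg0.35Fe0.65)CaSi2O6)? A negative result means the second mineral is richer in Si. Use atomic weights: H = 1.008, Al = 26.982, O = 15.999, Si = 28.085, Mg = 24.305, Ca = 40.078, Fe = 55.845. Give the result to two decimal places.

-10.51 percentage points

First mineral: 112.340 g Si in 851.852 g formula = 13.19 wt% Si.
Second mineral: 56.170 g Si in 237.048 g formula = 23.70 wt% Si.
13.19% − 23.70% gives a difference of -10.51 percentage points.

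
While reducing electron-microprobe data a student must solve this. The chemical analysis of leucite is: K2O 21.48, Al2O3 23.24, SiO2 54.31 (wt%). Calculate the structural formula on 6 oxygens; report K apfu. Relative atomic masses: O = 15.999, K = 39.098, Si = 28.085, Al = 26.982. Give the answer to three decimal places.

K2O: 21.48/94.195 = 0.22804 mol → 0.45608 mol K, 0.22804 mol O.
Al2O3: 23.24/101.961 = 0.22793 mol → 0.45586 mol Al, 0.68379 mol O.
SiO2: 54.31/60.083 = 0.90392 mol → 0.90392 mol Si, 1.80784 mol O.
Total oxygen = 2.71967 mol. Normalization factor = 6/2.71967 = 2.20615.
K per 6 O = 0.45608 × 2.20615 = 1.006.

1.006 K apfu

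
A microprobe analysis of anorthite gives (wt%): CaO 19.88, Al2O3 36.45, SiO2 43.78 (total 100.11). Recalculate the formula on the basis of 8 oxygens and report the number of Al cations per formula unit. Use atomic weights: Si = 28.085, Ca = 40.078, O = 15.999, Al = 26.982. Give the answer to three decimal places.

1.983 Al apfu

CaO (M=56.077): mol = 0.35451; Ca = 0.35451, O = 0.35451.
Al2O3 (M=101.961): mol = 0.35749; Al = 0.71498, O = 1.07247.
SiO2 (M=60.083): mol = 0.72866; Si = 0.72866, O = 1.45732.
ΣO = 2.88430; factor = 8/ΣO = 2.77364.
Al apfu = 0.71498 × 2.77364 = 1.983.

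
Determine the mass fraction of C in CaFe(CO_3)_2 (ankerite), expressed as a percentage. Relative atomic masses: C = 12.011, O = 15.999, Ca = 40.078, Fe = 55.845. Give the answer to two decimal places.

M(CaFe(CO_3)_2) = 215.939 g/mol.
C contributes 2 × 12.011 = 24.022 g per mole.
24.022/215.939 = 0.1112 → 11.12%.

11.12 wt%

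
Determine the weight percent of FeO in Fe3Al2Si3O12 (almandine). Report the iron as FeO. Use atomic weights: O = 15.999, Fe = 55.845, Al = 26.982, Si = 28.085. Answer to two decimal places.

43.30 wt%

Formula mass = 497.742 g/mol.
3 Fe → 3.0000 mol FeO per formula unit; M(FeO) = 71.844, so FeO mass = 215.532 g.
215.532/497.742 × 100 = 43.30 wt%.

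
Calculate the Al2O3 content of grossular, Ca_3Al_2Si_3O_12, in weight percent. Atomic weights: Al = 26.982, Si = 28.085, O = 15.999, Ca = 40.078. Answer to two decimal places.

Molar mass of Ca_3Al_2Si_3O_12 = 3*40.078 + 2*26.982 + 3*28.085 + 12*15.999 = 450.441 g/mol.
Each formula unit contains 2 Al, equivalent to 2/2 = 1.0000 mol Al2O3.
M(Al2O3) = 2×26.982 + 3×15.999 = 101.961 g/mol.
Mass of Al2O3 per formula unit = 1.0000 × 101.961 = 101.961 g.
Al2O3 wt% = 101.961 / 450.441 × 100 = 22.64%.

22.64 wt%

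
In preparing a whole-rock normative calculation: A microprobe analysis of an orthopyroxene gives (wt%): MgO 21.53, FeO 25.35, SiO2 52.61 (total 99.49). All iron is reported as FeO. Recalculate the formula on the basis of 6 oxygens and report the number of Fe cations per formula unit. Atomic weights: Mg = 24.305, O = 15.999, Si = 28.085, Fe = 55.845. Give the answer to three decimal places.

MgO: 21.53/40.304 = 0.53419 mol → 0.53419 mol Mg, 0.53419 mol O.
FeO: 25.35/71.844 = 0.35285 mol → 0.35285 mol Fe, 0.35285 mol O.
SiO2: 52.61/60.083 = 0.87562 mol → 0.87562 mol Si, 1.75124 mol O.
Total oxygen = 2.63828 mol. Normalization factor = 6/2.63828 = 2.27421.
Fe per 6 O = 0.35285 × 2.27421 = 0.802.

0.802 Fe apfu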